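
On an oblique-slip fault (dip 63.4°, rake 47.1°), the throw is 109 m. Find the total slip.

dip-slip = throw / sin(dip) = 109 / sin(63.4°) = 121.9 m
net slip = dip-slip / sin(rake) = 121.9 / sin(47.1°) = 166 m

166 m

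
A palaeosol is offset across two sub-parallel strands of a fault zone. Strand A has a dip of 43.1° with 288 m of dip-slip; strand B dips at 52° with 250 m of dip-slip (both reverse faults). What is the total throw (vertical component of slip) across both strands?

394 m

throw_A = 288 × sin(43.1°) = 196.8 m
throw_B = 250 × sin(52°) = 197 m
total = 196.8 + 197 = 394 m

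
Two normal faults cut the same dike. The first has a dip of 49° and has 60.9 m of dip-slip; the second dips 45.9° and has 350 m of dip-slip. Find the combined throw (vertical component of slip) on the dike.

297 m

throw_A = 60.9 × sin(49°) = 45.96 m
throw_B = 350 × sin(45.9°) = 251.3 m
total = 45.96 + 251.3 = 297 m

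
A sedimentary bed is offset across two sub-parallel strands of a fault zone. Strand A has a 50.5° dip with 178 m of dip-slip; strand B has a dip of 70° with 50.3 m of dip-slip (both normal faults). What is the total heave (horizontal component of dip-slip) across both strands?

heave_A = 178 × cos(50.5°) = 113.2 m
heave_B = 50.3 × cos(70°) = 17.20 m
total = 113.2 + 17.20 = 130 m

130 m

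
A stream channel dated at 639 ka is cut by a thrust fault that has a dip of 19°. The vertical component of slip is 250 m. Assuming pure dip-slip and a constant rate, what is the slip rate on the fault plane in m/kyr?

1.20 m/kyr

dip-slip = throw / sin(dip) = 250 m / sin(19°) = 767.9 m
rate = 767.9 m / 639 ka = 0.00120 m/yr = 1.20 m/kyr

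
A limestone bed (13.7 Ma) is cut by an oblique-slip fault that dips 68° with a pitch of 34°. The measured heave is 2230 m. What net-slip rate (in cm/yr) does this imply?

0.0777 cm/yr

dip-slip = heave / cos(dip) = 2230 / cos(68°) = 5953 m
net slip = dip-slip / sin(rake) = 5953 / sin(34°) = 10650 m
rate = 10650 m / 13.7 Ma = 0.000777 m/yr = 0.0777 cm/yr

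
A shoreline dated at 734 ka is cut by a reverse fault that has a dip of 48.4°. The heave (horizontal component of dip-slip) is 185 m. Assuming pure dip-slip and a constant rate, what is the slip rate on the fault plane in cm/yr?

0.0380 cm/yr

dip-slip = heave / cos(dip) = 185 m / cos(48.4°) = 278.6 m
rate = 278.6 m / 734 ka = 0.000380 m/yr = 0.0380 cm/yr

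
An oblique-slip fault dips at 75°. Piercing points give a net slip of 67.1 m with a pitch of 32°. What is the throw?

dip-slip = net slip × sin(rake) = 67.1 m × sin(32°) = 35.56 m
throw = dip-slip × sin(dip) = 35.56 × sin(75°) = 34.3 m

34.3 m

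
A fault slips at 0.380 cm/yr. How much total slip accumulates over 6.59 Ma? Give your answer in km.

25 km

slip = rate × time = 0.380 cm/yr × 6.59 Ma = 25000 m = 25 km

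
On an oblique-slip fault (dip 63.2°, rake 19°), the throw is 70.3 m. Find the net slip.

242 m

dip-slip = throw / sin(dip) = 70.3 / sin(63.2°) = 78.76 m
net slip = dip-slip / sin(rake) = 78.76 / sin(19°) = 242 m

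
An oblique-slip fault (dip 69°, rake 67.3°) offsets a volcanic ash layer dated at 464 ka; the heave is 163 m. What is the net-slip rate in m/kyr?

dip-slip = heave / cos(dip) = 163 / cos(69°) = 454.8 m
net slip = dip-slip / sin(rake) = 454.8 / sin(67.3°) = 493 m
rate = 493 m / 464 ka = 0.00106 m/yr = 1.06 m/kyr

1.06 m/kyr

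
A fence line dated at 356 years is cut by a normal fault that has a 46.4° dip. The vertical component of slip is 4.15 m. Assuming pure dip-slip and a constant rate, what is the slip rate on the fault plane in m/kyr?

dip-slip = throw / sin(dip) = 4.15 m / sin(46.4°) = 5.731 m
rate = 5.731 m / 356 years = 0.0161 m/yr = 16.1 m/kyr

16.1 m/kyr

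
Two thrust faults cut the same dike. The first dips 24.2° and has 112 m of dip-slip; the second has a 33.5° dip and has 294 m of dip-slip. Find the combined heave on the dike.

heave_A = 112 × cos(24.2°) = 102.2 m
heave_B = 294 × cos(33.5°) = 245.2 m
total = 102.2 + 245.2 = 347 m

347 m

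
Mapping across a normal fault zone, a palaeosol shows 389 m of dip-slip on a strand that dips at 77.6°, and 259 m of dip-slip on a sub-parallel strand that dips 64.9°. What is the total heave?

193 m

heave_A = 389 × cos(77.6°) = 83.53 m
heave_B = 259 × cos(64.9°) = 109.9 m
total = 83.53 + 109.9 = 193 m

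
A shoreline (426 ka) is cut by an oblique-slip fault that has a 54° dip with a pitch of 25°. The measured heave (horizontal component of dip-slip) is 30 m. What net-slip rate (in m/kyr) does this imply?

0.283 m/kyr

dip-slip = heave / cos(dip) = 30 / cos(54°) = 51.04 m
net slip = dip-slip / sin(rake) = 51.04 / sin(25°) = 120.8 m
rate = 120.8 m / 426 ka = 0.000283 m/yr = 0.283 m/kyr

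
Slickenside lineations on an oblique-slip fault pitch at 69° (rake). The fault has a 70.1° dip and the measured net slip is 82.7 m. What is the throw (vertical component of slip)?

dip-slip = net slip × sin(rake) = 82.7 m × sin(69°) = 77.21 m
throw = dip-slip × sin(dip) = 77.21 × sin(70.1°) = 72.6 m

72.6 m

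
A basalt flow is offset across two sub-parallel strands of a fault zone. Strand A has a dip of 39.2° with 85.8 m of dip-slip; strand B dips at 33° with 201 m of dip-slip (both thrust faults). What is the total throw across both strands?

164 m

throw_A = 85.8 × sin(39.2°) = 54.23 m
throw_B = 201 × sin(33°) = 109.5 m
total = 54.23 + 109.5 = 164 m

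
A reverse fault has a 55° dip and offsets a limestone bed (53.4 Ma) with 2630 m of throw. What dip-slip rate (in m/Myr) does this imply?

60.1 m/Myr

dip-slip = throw / sin(dip) = 2630 m / sin(55°) = 3211 m
rate = 3211 m / 53.4 Ma = 0.0000601 m/yr = 60.1 m/Myr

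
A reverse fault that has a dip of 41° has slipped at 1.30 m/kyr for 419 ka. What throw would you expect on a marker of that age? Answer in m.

dip-slip = rate × time = 1.30 m/kyr × 419 ka = 544.7 m
throw = dip-slip × sin(dip) = 544.7 × sin(41°) = 357 m

357 m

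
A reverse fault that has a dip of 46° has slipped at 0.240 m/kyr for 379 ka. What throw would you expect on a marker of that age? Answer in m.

65.4 m

dip-slip = rate × time = 0.240 m/kyr × 379 ka = 90.96 m
throw = dip-slip × sin(dip) = 90.96 × sin(46°) = 65.4 m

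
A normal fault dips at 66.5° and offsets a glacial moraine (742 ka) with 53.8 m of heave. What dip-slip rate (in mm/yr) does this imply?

dip-slip = heave / cos(dip) = 53.8 m / cos(66.5°) = 134.9 m
rate = 134.9 m / 742 ka = 0.000182 m/yr = 0.182 mm/yr

0.182 mm/yr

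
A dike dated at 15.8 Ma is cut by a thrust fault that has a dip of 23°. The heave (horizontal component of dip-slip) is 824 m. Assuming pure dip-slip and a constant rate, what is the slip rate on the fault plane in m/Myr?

56.7 m/Myr

dip-slip = heave / cos(dip) = 824 m / cos(23°) = 895.2 m
rate = 895.2 m / 15.8 Ma = 0.0000567 m/yr = 56.7 m/Myr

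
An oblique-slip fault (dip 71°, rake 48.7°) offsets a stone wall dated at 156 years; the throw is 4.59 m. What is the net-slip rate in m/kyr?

41.4 m/kyr

dip-slip = throw / sin(dip) = 4.59 / sin(71°) = 4.854 m
net slip = dip-slip / sin(rake) = 4.854 / sin(48.7°) = 6.462 m
rate = 6.462 m / 156 years = 0.0414 m/yr = 41.4 m/kyr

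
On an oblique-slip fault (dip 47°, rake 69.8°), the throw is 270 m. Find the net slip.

dip-slip = throw / sin(dip) = 270 / sin(47°) = 369.2 m
net slip = dip-slip / sin(rake) = 369.2 / sin(69.8°) = 393 m

393 m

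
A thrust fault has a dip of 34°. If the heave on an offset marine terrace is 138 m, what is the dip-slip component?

166 m

dip-slip = heave / cos(dip) = 138 / cos(34°) = 166 m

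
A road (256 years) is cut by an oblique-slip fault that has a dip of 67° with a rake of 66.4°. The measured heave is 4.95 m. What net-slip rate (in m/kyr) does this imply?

54 m/kyr

dip-slip = heave / cos(dip) = 4.95 / cos(67°) = 12.67 m
net slip = dip-slip / sin(rake) = 12.67 / sin(66.4°) = 13.82 m
rate = 13.82 m / 256 years = 0.0540 m/yr = 54 m/kyr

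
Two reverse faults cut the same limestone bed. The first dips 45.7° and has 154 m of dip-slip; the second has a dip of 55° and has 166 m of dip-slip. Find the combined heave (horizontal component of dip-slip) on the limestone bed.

203 m

heave_A = 154 × cos(45.7°) = 107.6 m
heave_B = 166 × cos(55°) = 95.21 m
total = 107.6 + 95.21 = 203 m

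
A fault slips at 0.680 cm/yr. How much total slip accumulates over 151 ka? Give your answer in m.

1030 m

slip = rate × time = 0.680 cm/yr × 151 ka = 1030 m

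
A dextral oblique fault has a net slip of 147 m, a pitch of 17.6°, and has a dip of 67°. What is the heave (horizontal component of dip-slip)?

17.4 m

dip-slip = net slip × sin(rake) = 147 m × sin(17.6°) = 44.45 m
heave = dip-slip × cos(dip) = 44.45 × cos(67°) = 17.4 m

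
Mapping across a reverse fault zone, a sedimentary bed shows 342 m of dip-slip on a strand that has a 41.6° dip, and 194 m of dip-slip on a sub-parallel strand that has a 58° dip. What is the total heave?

heave_A = 342 × cos(41.6°) = 255.7 m
heave_B = 194 × cos(58°) = 102.8 m
total = 255.7 + 102.8 = 359 m

359 m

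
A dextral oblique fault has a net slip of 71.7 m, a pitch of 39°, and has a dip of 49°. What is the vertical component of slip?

dip-slip = net slip × sin(rake) = 71.7 m × sin(39°) = 45.12 m
throw = dip-slip × sin(dip) = 45.12 × sin(49°) = 34.1 m

34.1 m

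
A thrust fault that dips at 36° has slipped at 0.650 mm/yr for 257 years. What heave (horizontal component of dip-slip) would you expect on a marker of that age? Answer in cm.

dip-slip = rate × time = 0.650 mm/yr × 257 years = 0.1671 m
heave = dip-slip × cos(dip) = 0.1671 × cos(36°) = 0.135 m = 13.5 cm

13.5 cm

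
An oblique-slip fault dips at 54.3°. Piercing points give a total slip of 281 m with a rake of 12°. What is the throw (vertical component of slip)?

dip-slip = net slip × sin(rake) = 281 m × sin(12°) = 58.42 m
throw = dip-slip × sin(dip) = 58.42 × sin(54.3°) = 47.4 m

47.4 m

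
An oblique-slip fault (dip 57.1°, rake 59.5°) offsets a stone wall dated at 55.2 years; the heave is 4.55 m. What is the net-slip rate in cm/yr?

dip-slip = heave / cos(dip) = 4.55 / cos(57.1°) = 8.377 m
net slip = dip-slip / sin(rake) = 8.377 / sin(59.5°) = 9.722 m
rate = 9.722 m / 55.2 years = 0.176 m/yr = 17.6 cm/yr

17.6 cm/yr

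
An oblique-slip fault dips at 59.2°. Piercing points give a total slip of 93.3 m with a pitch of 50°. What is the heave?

36.6 m

dip-slip = net slip × sin(rake) = 93.3 m × sin(50°) = 71.47 m
heave = dip-slip × cos(dip) = 71.47 × cos(59.2°) = 36.6 m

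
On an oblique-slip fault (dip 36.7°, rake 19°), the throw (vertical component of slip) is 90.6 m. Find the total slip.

466 m

dip-slip = throw / sin(dip) = 90.6 / sin(36.7°) = 151.6 m
net slip = dip-slip / sin(rake) = 151.6 / sin(19°) = 466 m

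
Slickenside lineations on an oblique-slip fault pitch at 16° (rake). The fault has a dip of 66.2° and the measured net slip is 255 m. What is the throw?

dip-slip = net slip × sin(rake) = 255 m × sin(16°) = 70.29 m
throw = dip-slip × sin(dip) = 70.29 × sin(66.2°) = 64.3 m

64.3 m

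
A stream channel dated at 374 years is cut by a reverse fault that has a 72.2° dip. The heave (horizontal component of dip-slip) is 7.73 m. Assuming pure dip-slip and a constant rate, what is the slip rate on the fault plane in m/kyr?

dip-slip = heave / cos(dip) = 7.73 m / cos(72.2°) = 25.29 m
rate = 25.29 m / 374 years = 0.0676 m/yr = 67.6 m/kyr

67.6 m/kyr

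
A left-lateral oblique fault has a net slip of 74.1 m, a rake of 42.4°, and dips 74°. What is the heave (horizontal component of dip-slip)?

13.8 m

dip-slip = net slip × sin(rake) = 74.1 m × sin(42.4°) = 49.97 m
heave = dip-slip × cos(dip) = 49.97 × cos(74°) = 13.8 m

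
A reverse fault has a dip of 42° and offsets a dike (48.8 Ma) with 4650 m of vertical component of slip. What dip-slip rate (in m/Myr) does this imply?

dip-slip = throw / sin(dip) = 4650 m / sin(42°) = 6949 m
rate = 6949 m / 48.8 Ma = 0.000142 m/yr = 142 m/Myr

142 m/Myr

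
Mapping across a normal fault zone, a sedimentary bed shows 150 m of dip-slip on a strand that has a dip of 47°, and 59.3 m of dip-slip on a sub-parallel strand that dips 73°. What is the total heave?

120 m

heave_A = 150 × cos(47°) = 102.3 m
heave_B = 59.3 × cos(73°) = 17.34 m
total = 102.3 + 17.34 = 120 m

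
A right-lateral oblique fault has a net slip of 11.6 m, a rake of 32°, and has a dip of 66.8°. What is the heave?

dip-slip = net slip × sin(rake) = 11.6 m × sin(32°) = 6.147 m
heave = dip-slip × cos(dip) = 6.147 × cos(66.8°) = 2.42 m

2.42 m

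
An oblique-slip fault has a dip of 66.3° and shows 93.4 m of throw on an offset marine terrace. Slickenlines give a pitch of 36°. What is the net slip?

174 m

dip-slip = throw / sin(dip) = 93.4 / sin(66.3°) = 102 m
net slip = dip-slip / sin(rake) = 102 / sin(36°) = 174 m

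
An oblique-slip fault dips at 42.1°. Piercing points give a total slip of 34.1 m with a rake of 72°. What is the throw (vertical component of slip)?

dip-slip = net slip × sin(rake) = 34.1 m × sin(72°) = 32.43 m
throw = dip-slip × sin(dip) = 32.43 × sin(42.1°) = 21.7 m

21.7 m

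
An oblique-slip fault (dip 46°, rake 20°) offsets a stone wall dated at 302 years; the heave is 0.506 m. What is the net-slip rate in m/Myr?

7050 m/Myr

dip-slip = heave / cos(dip) = 0.506 / cos(46°) = 0.7284 m
net slip = dip-slip / sin(rake) = 0.7284 / sin(20°) = 2.130 m
rate = 2.130 m / 302 years = 0.00705 m/yr = 7050 m/Myr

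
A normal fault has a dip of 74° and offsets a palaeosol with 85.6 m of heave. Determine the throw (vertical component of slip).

throw = heave × tan(dip) = 85.6 × tan(74°) = 299 m

299 m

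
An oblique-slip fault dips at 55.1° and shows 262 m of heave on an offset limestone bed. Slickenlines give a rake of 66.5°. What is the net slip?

dip-slip = heave / cos(dip) = 262 / cos(55.1°) = 457.9 m
net slip = dip-slip / sin(rake) = 457.9 / sin(66.5°) = 499 m

499 m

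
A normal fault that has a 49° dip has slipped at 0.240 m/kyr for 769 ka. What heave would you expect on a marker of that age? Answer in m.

121 m

dip-slip = rate × time = 0.240 m/kyr × 769 ka = 184.6 m
heave = dip-slip × cos(dip) = 184.6 × cos(49°) = 121 m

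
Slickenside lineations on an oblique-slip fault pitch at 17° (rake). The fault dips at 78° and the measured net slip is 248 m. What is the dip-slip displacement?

72.5 m

dip-slip = net slip × sin(rake) = 248 m × sin(17°) = 72.5 m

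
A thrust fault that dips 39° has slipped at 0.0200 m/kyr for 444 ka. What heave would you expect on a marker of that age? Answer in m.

6.90 m

dip-slip = rate × time = 0.0200 m/kyr × 444 ka = 8.880 m
heave = dip-slip × cos(dip) = 8.880 × cos(39°) = 6.90 m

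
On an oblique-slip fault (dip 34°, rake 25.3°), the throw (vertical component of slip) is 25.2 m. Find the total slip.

105 m

dip-slip = throw / sin(dip) = 25.2 / sin(34°) = 45.06 m
net slip = dip-slip / sin(rake) = 45.06 / sin(25.3°) = 105 m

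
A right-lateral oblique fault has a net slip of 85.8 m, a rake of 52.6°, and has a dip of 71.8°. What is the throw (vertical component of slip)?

64.8 m

dip-slip = net slip × sin(rake) = 85.8 m × sin(52.6°) = 68.16 m
throw = dip-slip × sin(dip) = 68.16 × sin(71.8°) = 64.8 m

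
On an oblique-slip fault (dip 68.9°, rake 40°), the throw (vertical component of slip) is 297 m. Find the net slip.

495 m

dip-slip = throw / sin(dip) = 297 / sin(68.9°) = 318.3 m
net slip = dip-slip / sin(rake) = 318.3 / sin(40°) = 495 m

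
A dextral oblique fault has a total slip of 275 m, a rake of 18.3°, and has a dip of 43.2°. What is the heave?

62.9 m

dip-slip = net slip × sin(rake) = 275 m × sin(18.3°) = 86.35 m
heave = dip-slip × cos(dip) = 86.35 × cos(43.2°) = 62.9 m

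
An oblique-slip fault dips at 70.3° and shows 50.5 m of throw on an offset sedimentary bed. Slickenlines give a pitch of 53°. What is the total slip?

dip-slip = throw / sin(dip) = 50.5 / sin(70.3°) = 53.64 m
net slip = dip-slip / sin(rake) = 53.64 / sin(53°) = 67.2 m

67.2 m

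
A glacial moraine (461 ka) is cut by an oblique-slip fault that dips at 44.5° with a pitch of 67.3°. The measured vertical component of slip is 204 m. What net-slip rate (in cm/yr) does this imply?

0.0684 cm/yr

dip-slip = throw / sin(dip) = 204 / sin(44.5°) = 291.1 m
net slip = dip-slip / sin(rake) = 291.1 / sin(67.3°) = 315.5 m
rate = 315.5 m / 461 ka = 0.000684 m/yr = 0.0684 cm/yr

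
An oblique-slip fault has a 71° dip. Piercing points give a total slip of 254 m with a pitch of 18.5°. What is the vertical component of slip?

dip-slip = net slip × sin(rake) = 254 m × sin(18.5°) = 80.60 m
throw = dip-slip × sin(dip) = 80.60 × sin(71°) = 76.2 m

76.2 m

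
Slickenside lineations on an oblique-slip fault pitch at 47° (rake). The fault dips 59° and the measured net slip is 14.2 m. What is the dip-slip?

10.4 m

dip-slip = net slip × sin(rake) = 14.2 m × sin(47°) = 10.4 m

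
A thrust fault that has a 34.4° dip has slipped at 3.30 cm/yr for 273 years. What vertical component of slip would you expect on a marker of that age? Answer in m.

5.09 m

dip-slip = rate × time = 3.30 cm/yr × 273 years = 9.009 m
throw = dip-slip × sin(dip) = 9.009 × sin(34.4°) = 5.09 m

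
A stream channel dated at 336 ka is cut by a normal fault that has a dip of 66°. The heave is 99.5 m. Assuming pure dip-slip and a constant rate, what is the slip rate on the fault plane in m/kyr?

dip-slip = heave / cos(dip) = 99.5 m / cos(66°) = 244.6 m
rate = 244.6 m / 336 ka = 0.000728 m/yr = 0.728 m/kyr

0.728 m/kyr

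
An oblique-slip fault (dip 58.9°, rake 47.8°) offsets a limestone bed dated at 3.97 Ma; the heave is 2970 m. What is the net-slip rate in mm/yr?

dip-slip = heave / cos(dip) = 2970 / cos(58.9°) = 5750 m
net slip = dip-slip / sin(rake) = 5750 / sin(47.8°) = 7762 m
rate = 7762 m / 3.97 Ma = 0.00196 m/yr = 1.96 mm/yr

1.96 mm/yr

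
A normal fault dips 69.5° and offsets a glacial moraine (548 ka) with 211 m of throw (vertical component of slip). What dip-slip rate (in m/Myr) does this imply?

411 m/Myr

dip-slip = throw / sin(dip) = 211 m / sin(69.5°) = 225.3 m
rate = 225.3 m / 548 ka = 0.000411 m/yr = 411 m/Myr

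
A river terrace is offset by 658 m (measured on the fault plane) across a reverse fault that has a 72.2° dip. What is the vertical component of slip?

627 m

throw = dip-slip × sin(dip) = 658 m × sin(72.2°) = 627 m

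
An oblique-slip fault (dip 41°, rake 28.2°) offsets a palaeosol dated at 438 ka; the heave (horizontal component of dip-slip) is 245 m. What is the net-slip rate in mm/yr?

dip-slip = heave / cos(dip) = 245 / cos(41°) = 324.6 m
net slip = dip-slip / sin(rake) = 324.6 / sin(28.2°) = 687 m
rate = 687 m / 438 ka = 0.00157 m/yr = 1.57 mm/yr

1.57 mm/yr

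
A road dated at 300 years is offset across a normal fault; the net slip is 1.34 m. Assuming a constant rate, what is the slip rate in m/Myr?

rate = 1.34 m / 300 years = 0.00447 m/yr = 4470 m/Myr

4470 m/Myr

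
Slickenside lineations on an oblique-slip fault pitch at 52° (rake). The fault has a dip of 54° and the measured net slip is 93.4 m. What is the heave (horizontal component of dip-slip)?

43.3 m

dip-slip = net slip × sin(rake) = 93.4 m × sin(52°) = 73.60 m
heave = dip-slip × cos(dip) = 73.60 × cos(54°) = 43.3 m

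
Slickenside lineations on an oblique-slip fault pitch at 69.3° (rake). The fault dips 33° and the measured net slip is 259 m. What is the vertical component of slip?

dip-slip = net slip × sin(rake) = 259 m × sin(69.3°) = 242.3 m
throw = dip-slip × sin(dip) = 242.3 × sin(33°) = 132 m

132 m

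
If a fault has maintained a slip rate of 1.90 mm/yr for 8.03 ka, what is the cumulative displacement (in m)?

slip = rate × time = 1.90 mm/yr × 8.03 ka = 15.3 m

15.3 m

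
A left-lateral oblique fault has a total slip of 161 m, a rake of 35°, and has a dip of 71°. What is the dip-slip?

92.3 m

dip-slip = net slip × sin(rake) = 161 m × sin(35°) = 92.3 m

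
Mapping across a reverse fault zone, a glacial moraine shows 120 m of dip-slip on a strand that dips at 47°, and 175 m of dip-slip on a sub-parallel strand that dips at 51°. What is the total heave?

heave_A = 120 × cos(47°) = 81.84 m
heave_B = 175 × cos(51°) = 110.1 m
total = 81.84 + 110.1 = 192 m

192 m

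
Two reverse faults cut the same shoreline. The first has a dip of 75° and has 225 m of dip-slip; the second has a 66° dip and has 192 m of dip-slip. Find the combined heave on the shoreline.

heave_A = 225 × cos(75°) = 58.23 m
heave_B = 192 × cos(66°) = 78.09 m
total = 58.23 + 78.09 = 136 m

136 m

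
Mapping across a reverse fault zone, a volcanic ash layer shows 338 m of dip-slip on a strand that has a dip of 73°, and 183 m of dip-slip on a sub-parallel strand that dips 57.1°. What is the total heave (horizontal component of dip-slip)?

198 m

heave_A = 338 × cos(73°) = 98.82 m
heave_B = 183 × cos(57.1°) = 99.40 m
total = 98.82 + 99.40 = 198 m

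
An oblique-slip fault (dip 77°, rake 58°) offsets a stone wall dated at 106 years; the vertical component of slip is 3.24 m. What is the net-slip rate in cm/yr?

3.70 cm/yr

dip-slip = throw / sin(dip) = 3.24 / sin(77°) = 3.325 m
net slip = dip-slip / sin(rake) = 3.325 / sin(58°) = 3.921 m
rate = 3.921 m / 106 years = 0.0370 m/yr = 3.70 cm/yr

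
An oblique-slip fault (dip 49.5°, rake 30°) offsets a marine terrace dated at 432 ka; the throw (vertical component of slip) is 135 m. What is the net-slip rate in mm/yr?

dip-slip = throw / sin(dip) = 135 / sin(49.5°) = 177.5 m
net slip = dip-slip / sin(rake) = 177.5 / sin(30°) = 355.1 m
rate = 355.1 m / 432 ka = 0.000822 m/yr = 0.822 mm/yr

0.822 mm/yr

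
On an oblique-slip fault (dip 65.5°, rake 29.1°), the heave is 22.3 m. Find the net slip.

111 m

dip-slip = heave / cos(dip) = 22.3 / cos(65.5°) = 53.77 m
net slip = dip-slip / sin(rake) = 53.77 / sin(29.1°) = 111 m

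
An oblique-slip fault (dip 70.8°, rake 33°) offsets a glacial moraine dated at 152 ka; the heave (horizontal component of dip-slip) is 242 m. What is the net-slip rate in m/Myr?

8890 m/Myr

dip-slip = heave / cos(dip) = 242 / cos(70.8°) = 735.9 m
net slip = dip-slip / sin(rake) = 735.9 / sin(33°) = 1351 m
rate = 1351 m / 152 ka = 0.00889 m/yr = 8890 m/Myr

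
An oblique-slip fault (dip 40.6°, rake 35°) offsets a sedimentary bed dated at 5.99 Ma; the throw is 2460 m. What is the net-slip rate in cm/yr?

0.110 cm/yr

dip-slip = throw / sin(dip) = 2460 / sin(40.6°) = 3780 m
net slip = dip-slip / sin(rake) = 3780 / sin(35°) = 6590 m
rate = 6590 m / 5.99 Ma = 0.00110 m/yr = 0.110 cm/yr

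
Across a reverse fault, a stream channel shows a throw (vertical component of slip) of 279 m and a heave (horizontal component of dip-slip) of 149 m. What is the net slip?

net slip = √(throw² + heave²) = √(279² + 149²) = 316 m

316 m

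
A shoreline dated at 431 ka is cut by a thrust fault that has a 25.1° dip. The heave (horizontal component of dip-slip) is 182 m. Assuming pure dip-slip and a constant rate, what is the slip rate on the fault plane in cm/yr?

0.0466 cm/yr

dip-slip = heave / cos(dip) = 182 m / cos(25.1°) = 201 m
rate = 201 m / 431 ka = 0.000466 m/yr = 0.0466 cm/yr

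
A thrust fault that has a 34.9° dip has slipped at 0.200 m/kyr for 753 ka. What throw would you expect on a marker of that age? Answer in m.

dip-slip = rate × time = 0.200 m/kyr × 753 ka = 150.6 m
throw = dip-slip × sin(dip) = 150.6 × sin(34.9°) = 86.2 m

86.2 m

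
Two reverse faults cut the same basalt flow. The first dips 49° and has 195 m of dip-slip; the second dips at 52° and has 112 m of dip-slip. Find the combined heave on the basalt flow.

197 m

heave_A = 195 × cos(49°) = 127.9 m
heave_B = 112 × cos(52°) = 68.95 m
total = 127.9 + 68.95 = 197 m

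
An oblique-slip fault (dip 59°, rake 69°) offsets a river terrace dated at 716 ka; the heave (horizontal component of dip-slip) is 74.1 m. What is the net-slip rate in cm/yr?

dip-slip = heave / cos(dip) = 74.1 / cos(59°) = 143.9 m
net slip = dip-slip / sin(rake) = 143.9 / sin(69°) = 154.1 m
rate = 154.1 m / 716 ka = 0.000215 m/yr = 0.0215 cm/yr

0.0215 cm/yr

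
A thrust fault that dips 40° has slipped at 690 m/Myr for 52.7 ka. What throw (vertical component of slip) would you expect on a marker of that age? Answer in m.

dip-slip = rate × time = 690 m/Myr × 52.7 ka = 36.36 m
throw = dip-slip × sin(dip) = 36.36 × sin(40°) = 23.4 m

23.4 m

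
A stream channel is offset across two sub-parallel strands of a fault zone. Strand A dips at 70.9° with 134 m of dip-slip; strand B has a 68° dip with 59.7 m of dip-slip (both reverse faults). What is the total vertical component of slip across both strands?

182 m

throw_A = 134 × sin(70.9°) = 126.6 m
throw_B = 59.7 × sin(68°) = 55.35 m
total = 126.6 + 55.35 = 182 m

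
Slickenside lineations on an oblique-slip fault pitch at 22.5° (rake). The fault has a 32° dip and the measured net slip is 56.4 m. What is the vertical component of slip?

dip-slip = net slip × sin(rake) = 56.4 m × sin(22.5°) = 21.58 m
throw = dip-slip × sin(dip) = 21.58 × sin(32°) = 11.4 m

11.4 m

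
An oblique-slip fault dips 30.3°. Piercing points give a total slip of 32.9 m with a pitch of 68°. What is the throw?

15.4 m

dip-slip = net slip × sin(rake) = 32.9 m × sin(68°) = 30.50 m
throw = dip-slip × sin(dip) = 30.50 × sin(30.3°) = 15.4 m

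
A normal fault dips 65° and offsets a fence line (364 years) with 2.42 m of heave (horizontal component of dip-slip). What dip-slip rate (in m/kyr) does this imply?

dip-slip = heave / cos(dip) = 2.42 m / cos(65°) = 5.726 m
rate = 5.726 m / 364 years = 0.0157 m/yr = 15.7 m/kyr

15.7 m/kyr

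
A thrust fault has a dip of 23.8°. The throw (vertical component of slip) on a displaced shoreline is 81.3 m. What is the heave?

184 m

heave = throw / tan(dip) = 81.3 / tan(23.8°) = 184 m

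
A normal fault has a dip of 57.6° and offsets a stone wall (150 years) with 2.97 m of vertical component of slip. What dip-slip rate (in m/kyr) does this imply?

dip-slip = throw / sin(dip) = 2.97 m / sin(57.6°) = 3.518 m
rate = 3.518 m / 150 years = 0.0235 m/yr = 23.5 m/kyr

23.5 m/kyr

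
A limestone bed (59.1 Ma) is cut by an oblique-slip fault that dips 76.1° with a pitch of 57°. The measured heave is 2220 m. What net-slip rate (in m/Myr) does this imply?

dip-slip = heave / cos(dip) = 2220 / cos(76.1°) = 9241 m
net slip = dip-slip / sin(rake) = 9241 / sin(57°) = 11020 m
rate = 11020 m / 59.1 Ma = 0.000186 m/yr = 186 m/Myr

186 m/Myr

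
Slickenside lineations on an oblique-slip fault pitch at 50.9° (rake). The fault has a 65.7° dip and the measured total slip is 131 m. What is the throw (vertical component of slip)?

dip-slip = net slip × sin(rake) = 131 m × sin(50.9°) = 101.7 m
throw = dip-slip × sin(dip) = 101.7 × sin(65.7°) = 92.7 m

92.7 m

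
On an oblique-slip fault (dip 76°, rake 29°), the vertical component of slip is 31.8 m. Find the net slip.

dip-slip = throw / sin(dip) = 31.8 / sin(76°) = 32.77 m
net slip = dip-slip / sin(rake) = 32.77 / sin(29°) = 67.6 m

67.6 m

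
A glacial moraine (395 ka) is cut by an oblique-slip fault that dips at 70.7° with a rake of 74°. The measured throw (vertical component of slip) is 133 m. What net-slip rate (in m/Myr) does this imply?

371 m/Myr

dip-slip = throw / sin(dip) = 133 / sin(70.7°) = 140.9 m
net slip = dip-slip / sin(rake) = 140.9 / sin(74°) = 146.6 m
rate = 146.6 m / 395 ka = 0.000371 m/yr = 371 m/Myr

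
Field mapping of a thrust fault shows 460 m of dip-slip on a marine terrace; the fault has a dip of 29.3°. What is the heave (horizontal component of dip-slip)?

401 m

heave = dip-slip × cos(dip) = 460 m × cos(29.3°) = 401 m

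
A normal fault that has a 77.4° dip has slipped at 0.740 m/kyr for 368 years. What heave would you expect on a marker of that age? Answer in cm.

dip-slip = rate × time = 0.740 m/kyr × 368 years = 0.2723 m
heave = dip-slip × cos(dip) = 0.2723 × cos(77.4°) = 0.0594 m = 5.94 cm

5.94 cm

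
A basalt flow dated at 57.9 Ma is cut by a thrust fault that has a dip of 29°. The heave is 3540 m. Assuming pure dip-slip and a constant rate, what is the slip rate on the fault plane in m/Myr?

69.9 m/Myr

dip-slip = heave / cos(dip) = 3540 m / cos(29°) = 4047 m
rate = 4047 m / 57.9 Ma = 0.0000699 m/yr = 69.9 m/Myr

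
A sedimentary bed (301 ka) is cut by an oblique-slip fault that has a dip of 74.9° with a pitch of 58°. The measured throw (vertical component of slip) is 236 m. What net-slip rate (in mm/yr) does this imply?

dip-slip = throw / sin(dip) = 236 / sin(74.9°) = 244.4 m
net slip = dip-slip / sin(rake) = 244.4 / sin(58°) = 288.2 m
rate = 288.2 m / 301 ka = 0.000958 m/yr = 0.958 mm/yr

0.958 mm/yr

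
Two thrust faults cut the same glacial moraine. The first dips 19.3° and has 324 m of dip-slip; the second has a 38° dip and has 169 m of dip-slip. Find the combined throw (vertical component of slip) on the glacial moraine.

throw_A = 324 × sin(19.3°) = 107.1 m
throw_B = 169 × sin(38°) = 104 m
total = 107.1 + 104 = 211 m

211 m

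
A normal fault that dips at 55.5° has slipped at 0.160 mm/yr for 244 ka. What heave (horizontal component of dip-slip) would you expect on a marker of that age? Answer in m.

22.1 m

dip-slip = rate × time = 0.160 mm/yr × 244 ka = 39.04 m
heave = dip-slip × cos(dip) = 39.04 × cos(55.5°) = 22.1 m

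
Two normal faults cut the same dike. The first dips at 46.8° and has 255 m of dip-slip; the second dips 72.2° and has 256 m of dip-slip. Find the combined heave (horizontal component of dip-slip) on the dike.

heave_A = 255 × cos(46.8°) = 174.6 m
heave_B = 256 × cos(72.2°) = 78.26 m
total = 174.6 + 78.26 = 253 m

253 m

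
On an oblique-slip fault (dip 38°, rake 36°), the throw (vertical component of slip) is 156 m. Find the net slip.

dip-slip = throw / sin(dip) = 156 / sin(38°) = 253.4 m
net slip = dip-slip / sin(rake) = 253.4 / sin(36°) = 431 m

431 m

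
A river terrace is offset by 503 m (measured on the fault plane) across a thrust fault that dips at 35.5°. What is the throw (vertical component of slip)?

292 m

throw = dip-slip × sin(dip) = 503 m × sin(35.5°) = 292 m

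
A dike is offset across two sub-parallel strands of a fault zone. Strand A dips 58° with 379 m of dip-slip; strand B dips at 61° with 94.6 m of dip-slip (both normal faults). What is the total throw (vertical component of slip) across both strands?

throw_A = 379 × sin(58°) = 321.4 m
throw_B = 94.6 × sin(61°) = 82.74 m
total = 321.4 + 82.74 = 404 m

404 m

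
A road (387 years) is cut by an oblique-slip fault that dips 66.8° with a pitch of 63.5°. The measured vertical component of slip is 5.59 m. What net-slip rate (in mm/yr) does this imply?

17.6 mm/yr

dip-slip = throw / sin(dip) = 5.59 / sin(66.8°) = 6.082 m
net slip = dip-slip / sin(rake) = 6.082 / sin(63.5°) = 6.796 m
rate = 6.796 m / 387 years = 0.0176 m/yr = 17.6 mm/yr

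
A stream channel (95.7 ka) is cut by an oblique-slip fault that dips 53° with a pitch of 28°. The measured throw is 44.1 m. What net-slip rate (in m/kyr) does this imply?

1.23 m/kyr

dip-slip = throw / sin(dip) = 44.1 / sin(53°) = 55.22 m
net slip = dip-slip / sin(rake) = 55.22 / sin(28°) = 117.6 m
rate = 117.6 m / 95.7 ka = 0.00123 m/yr = 1.23 m/kyr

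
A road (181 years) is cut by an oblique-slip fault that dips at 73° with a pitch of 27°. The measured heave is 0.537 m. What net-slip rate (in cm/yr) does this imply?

dip-slip = heave / cos(dip) = 0.537 / cos(73°) = 1.837 m
net slip = dip-slip / sin(rake) = 1.837 / sin(27°) = 4.046 m
rate = 4.046 m / 181 years = 0.0224 m/yr = 2.24 cm/yr

2.24 cm/yr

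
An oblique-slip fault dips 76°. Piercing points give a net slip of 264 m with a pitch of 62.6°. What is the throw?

dip-slip = net slip × sin(rake) = 264 m × sin(62.6°) = 234.4 m
throw = dip-slip × sin(dip) = 234.4 × sin(76°) = 227 m

227 m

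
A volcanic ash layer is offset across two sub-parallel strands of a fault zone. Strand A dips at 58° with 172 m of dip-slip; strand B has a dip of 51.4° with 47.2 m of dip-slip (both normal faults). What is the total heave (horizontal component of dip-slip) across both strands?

heave_A = 172 × cos(58°) = 91.15 m
heave_B = 47.2 × cos(51.4°) = 29.45 m
total = 91.15 + 29.45 = 121 m

121 m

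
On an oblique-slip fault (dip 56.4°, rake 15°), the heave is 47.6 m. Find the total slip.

332 m

dip-slip = heave / cos(dip) = 47.6 / cos(56.4°) = 86.02 m
net slip = dip-slip / sin(rake) = 86.02 / sin(15°) = 332 m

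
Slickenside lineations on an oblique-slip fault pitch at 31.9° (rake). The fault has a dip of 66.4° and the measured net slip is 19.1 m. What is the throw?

dip-slip = net slip × sin(rake) = 19.1 m × sin(31.9°) = 10.09 m
throw = dip-slip × sin(dip) = 10.09 × sin(66.4°) = 9.25 m

9.25 m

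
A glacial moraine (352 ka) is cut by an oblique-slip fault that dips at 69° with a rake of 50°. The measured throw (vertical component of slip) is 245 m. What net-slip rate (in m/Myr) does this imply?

973 m/Myr

dip-slip = throw / sin(dip) = 245 / sin(69°) = 262.4 m
net slip = dip-slip / sin(rake) = 262.4 / sin(50°) = 342.6 m
rate = 342.6 m / 352 ka = 0.000973 m/yr = 973 m/Myr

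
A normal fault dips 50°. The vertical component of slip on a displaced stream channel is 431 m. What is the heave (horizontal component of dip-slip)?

heave = throw / tan(dip) = 431 / tan(50°) = 362 m

362 m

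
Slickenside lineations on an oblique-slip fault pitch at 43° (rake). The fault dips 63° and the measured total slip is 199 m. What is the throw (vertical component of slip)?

dip-slip = net slip × sin(rake) = 199 m × sin(43°) = 135.7 m
throw = dip-slip × sin(dip) = 135.7 × sin(63°) = 121 m

121 m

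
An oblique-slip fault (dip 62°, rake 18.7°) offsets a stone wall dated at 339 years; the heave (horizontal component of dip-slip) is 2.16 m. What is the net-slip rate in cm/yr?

4.23 cm/yr

dip-slip = heave / cos(dip) = 2.16 / cos(62°) = 4.601 m
net slip = dip-slip / sin(rake) = 4.601 / sin(18.7°) = 14.35 m
rate = 14.35 m / 339 years = 0.0423 m/yr = 4.23 cm/yr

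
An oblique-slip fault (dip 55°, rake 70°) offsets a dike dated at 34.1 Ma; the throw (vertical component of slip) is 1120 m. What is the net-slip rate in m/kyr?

dip-slip = throw / sin(dip) = 1120 / sin(55°) = 1367 m
net slip = dip-slip / sin(rake) = 1367 / sin(70°) = 1455 m
rate = 1455 m / 34.1 Ma = 0.0000427 m/yr = 0.0427 m/kyr

0.0427 m/kyr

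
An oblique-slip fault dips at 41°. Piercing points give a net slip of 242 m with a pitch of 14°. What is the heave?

44.2 m

dip-slip = net slip × sin(rake) = 242 m × sin(14°) = 58.55 m
heave = dip-slip × cos(dip) = 58.55 × cos(41°) = 44.2 m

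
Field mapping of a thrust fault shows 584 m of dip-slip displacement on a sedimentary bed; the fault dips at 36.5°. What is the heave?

heave = dip-slip × cos(dip) = 584 m × cos(36.5°) = 469 m

469 m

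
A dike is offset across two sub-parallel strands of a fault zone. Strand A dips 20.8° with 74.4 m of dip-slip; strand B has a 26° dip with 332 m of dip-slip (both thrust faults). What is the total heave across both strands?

heave_A = 74.4 × cos(20.8°) = 69.55 m
heave_B = 332 × cos(26°) = 298.4 m
total = 69.55 + 298.4 = 368 m

368 m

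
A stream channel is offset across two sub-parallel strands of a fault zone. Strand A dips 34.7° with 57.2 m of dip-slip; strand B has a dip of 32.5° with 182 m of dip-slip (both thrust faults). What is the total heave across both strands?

heave_A = 57.2 × cos(34.7°) = 47.03 m
heave_B = 182 × cos(32.5°) = 153.5 m
total = 47.03 + 153.5 = 201 m

201 m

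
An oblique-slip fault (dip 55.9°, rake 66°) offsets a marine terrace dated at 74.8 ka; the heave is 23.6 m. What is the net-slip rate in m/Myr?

dip-slip = heave / cos(dip) = 23.6 / cos(55.9°) = 42.09 m
net slip = dip-slip / sin(rake) = 42.09 / sin(66°) = 46.08 m
rate = 46.08 m / 74.8 ka = 0.000616 m/yr = 616 m/Myr

616 m/Myr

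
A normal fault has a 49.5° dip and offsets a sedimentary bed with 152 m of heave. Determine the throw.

throw = heave × tan(dip) = 152 × tan(49.5°) = 178 m

178 m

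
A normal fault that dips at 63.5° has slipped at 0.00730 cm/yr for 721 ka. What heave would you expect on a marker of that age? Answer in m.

23.5 m

dip-slip = rate × time = 0.00730 cm/yr × 721 ka = 52.63 m
heave = dip-slip × cos(dip) = 52.63 × cos(63.5°) = 23.5 m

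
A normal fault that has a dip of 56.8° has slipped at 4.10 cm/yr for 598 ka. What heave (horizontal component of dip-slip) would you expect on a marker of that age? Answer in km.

dip-slip = rate × time = 4.10 cm/yr × 598 ka = 24520 m
heave = dip-slip × cos(dip) = 24520 × cos(56.8°) = 13400 m = 13.4 km

13.4 km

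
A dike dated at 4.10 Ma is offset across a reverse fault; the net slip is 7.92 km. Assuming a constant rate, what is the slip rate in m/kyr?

1.93 m/kyr

rate = 7.92 km / 4.10 Ma = 0.00193 m/yr = 1.93 m/kyr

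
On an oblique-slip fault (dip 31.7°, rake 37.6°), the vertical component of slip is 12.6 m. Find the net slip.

dip-slip = throw / sin(dip) = 12.6 / sin(31.7°) = 23.98 m
net slip = dip-slip / sin(rake) = 23.98 / sin(37.6°) = 39.3 m

39.3 m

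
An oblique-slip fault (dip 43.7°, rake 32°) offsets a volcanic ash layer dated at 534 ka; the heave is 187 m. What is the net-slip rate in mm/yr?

0.914 mm/yr

dip-slip = heave / cos(dip) = 187 / cos(43.7°) = 258.7 m
net slip = dip-slip / sin(rake) = 258.7 / sin(32°) = 488.1 m
rate = 488.1 m / 534 ka = 0.000914 m/yr = 0.914 mm/yr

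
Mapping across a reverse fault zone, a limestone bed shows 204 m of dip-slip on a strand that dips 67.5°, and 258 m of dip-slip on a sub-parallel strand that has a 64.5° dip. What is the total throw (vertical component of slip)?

throw_A = 204 × sin(67.5°) = 188.5 m
throw_B = 258 × sin(64.5°) = 232.9 m
total = 188.5 + 232.9 = 421 m

421 m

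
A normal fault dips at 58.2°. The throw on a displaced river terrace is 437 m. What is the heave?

heave = throw / tan(dip) = 437 / tan(58.2°) = 271 m

271 m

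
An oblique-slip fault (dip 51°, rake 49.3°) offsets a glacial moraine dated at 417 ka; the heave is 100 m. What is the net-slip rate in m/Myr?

dip-slip = heave / cos(dip) = 100 / cos(51°) = 158.9 m
net slip = dip-slip / sin(rake) = 158.9 / sin(49.3°) = 209.6 m
rate = 209.6 m / 417 ka = 0.000503 m/yr = 503 m/Myr

503 m/Myr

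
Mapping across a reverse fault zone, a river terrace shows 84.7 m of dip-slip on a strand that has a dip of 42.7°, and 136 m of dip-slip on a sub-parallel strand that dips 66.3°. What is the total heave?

117 m

heave_A = 84.7 × cos(42.7°) = 62.25 m
heave_B = 136 × cos(66.3°) = 54.66 m
total = 62.25 + 54.66 = 117 m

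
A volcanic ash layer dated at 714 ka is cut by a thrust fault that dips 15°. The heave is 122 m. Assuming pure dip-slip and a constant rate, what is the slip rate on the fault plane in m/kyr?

dip-slip = heave / cos(dip) = 122 m / cos(15°) = 126.3 m
rate = 126.3 m / 714 ka = 0.000177 m/yr = 0.177 m/kyr

0.177 m/kyr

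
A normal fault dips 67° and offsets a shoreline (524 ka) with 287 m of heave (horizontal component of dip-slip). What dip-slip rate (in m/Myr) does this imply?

dip-slip = heave / cos(dip) = 287 m / cos(67°) = 734.5 m
rate = 734.5 m / 524 ka = 0.00140 m/yr = 1400 m/Myr

1400 m/Myr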